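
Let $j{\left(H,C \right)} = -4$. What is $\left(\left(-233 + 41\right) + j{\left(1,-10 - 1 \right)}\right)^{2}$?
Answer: $38416$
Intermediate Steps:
$\left(\left(-233 + 41\right) + j{\left(1,-10 - 1 \right)}\right)^{2} = \left(\left(-233 + 41\right) - 4\right)^{2} = \left(-192 - 4\right)^{2} = \left(-196\right)^{2} = 38416$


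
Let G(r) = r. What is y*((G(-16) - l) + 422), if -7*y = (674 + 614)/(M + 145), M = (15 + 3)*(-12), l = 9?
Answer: 73048/71 ≈ 1028.8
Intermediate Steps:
M = -216 (M = 18*(-12) = -216)
y = 184/71 (y = -(674 + 614)/(7*(-216 + 145)) = -184/(-71) = -184*(-1)/71 = -⅐*(-1288/71) = 184/71 ≈ 2.5915)
y*((G(-16) - l) + 422) = 184*((-16 - 1*9) + 422)/71 = 184*((-16 - 9) + 422)/71 = 184*(-25 + 422)/71 = (184/71)*397 = 73048/71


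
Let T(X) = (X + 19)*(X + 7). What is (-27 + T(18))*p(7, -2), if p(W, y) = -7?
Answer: -6286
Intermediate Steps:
T(X) = (7 + X)*(19 + X) (T(X) = (19 + X)*(7 + X) = (7 + X)*(19 + X))
(-27 + T(18))*p(7, -2) = (-27 + (133 + 18**2 + 26*18))*(-7) = (-27 + (133 + 324 + 468))*(-7) = (-27 + 925)*(-7) = 898*(-7) = -6286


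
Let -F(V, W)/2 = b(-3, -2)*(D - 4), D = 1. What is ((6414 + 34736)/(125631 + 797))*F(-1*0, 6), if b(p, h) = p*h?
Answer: 370350/31607 ≈ 11.717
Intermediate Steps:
b(p, h) = h*p
F(V, W) = 36 (F(V, W) = -2*(-2*(-3))*(1 - 4) = -12*(-3) = -2*(-18) = 36)
((6414 + 34736)/(125631 + 797))*F(-1*0, 6) = ((6414 + 34736)/(125631 + 797))*36 = (41150/126428)*36 = (41150*(1/126428))*36 = (20575/63214)*36 = 370350/31607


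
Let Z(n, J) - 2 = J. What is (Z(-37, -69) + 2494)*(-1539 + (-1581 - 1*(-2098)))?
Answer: -2480394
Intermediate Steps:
Z(n, J) = 2 + J
(Z(-37, -69) + 2494)*(-1539 + (-1581 - 1*(-2098))) = ((2 - 69) + 2494)*(-1539 + (-1581 - 1*(-2098))) = (-67 + 2494)*(-1539 + (-1581 + 2098)) = 2427*(-1539 + 517) = 2427*(-1022) = -2480394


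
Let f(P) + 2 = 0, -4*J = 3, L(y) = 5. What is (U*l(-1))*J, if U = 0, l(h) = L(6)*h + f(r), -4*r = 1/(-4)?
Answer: 0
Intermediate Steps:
J = -3/4 (J = -1/4*3 = -3/4 ≈ -0.75000)
r = 1/16 (r = -1/(4*(-4)) = -(-1)/(4*4) = -1/4*(-1/4) = 1/16 ≈ 0.062500)
f(P) = -2 (f(P) = -2 + 0 = -2)
l(h) = -2 + 5*h (l(h) = 5*h - 2 = -2 + 5*h)
(U*l(-1))*J = (0*(-2 + 5*(-1)))*(-3/4) = (0*(-2 - 5))*(-3/4) = (0*(-7))*(-3/4) = 0*(-3/4) = 0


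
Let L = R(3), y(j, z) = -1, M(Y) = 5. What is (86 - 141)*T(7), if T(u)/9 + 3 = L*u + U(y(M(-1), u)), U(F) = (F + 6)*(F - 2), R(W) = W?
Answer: -1485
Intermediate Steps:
L = 3
U(F) = (-2 + F)*(6 + F) (U(F) = (6 + F)*(-2 + F) = (-2 + F)*(6 + F))
T(u) = -162 + 27*u (T(u) = -27 + 9*(3*u + (-12 + (-1)² + 4*(-1))) = -27 + 9*(3*u + (-12 + 1 - 4)) = -27 + 9*(3*u - 15) = -27 + 9*(-15 + 3*u) = -27 + (-135 + 27*u) = -162 + 27*u)
(86 - 141)*T(7) = (86 - 141)*(-162 + 27*7) = -55*(-162 + 189) = -55*27 = -1485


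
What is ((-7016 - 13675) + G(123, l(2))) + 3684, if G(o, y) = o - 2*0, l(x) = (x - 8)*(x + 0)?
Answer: -16884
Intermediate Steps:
l(x) = x*(-8 + x) (l(x) = (-8 + x)*x = x*(-8 + x))
G(o, y) = o (G(o, y) = o + 0 = o)
((-7016 - 13675) + G(123, l(2))) + 3684 = ((-7016 - 13675) + 123) + 3684 = (-20691 + 123) + 3684 = -20568 + 3684 = -16884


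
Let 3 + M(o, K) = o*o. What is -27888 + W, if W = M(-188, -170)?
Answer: 7453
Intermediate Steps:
M(o, K) = -3 + o**2 (M(o, K) = -3 + o*o = -3 + o**2)
W = 35341 (W = -3 + (-188)**2 = -3 + 35344 = 35341)
-27888 + W = -27888 + 35341 = 7453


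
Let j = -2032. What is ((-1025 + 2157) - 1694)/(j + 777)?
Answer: 562/1255 ≈ 0.44781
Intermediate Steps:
((-1025 + 2157) - 1694)/(j + 777) = ((-1025 + 2157) - 1694)/(-2032 + 777) = (1132 - 1694)/(-1255) = -562*(-1/1255) = 562/1255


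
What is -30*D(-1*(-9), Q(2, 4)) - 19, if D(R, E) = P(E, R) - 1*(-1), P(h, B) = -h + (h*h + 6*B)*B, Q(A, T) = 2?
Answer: -15649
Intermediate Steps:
P(h, B) = -h + B*(h² + 6*B) (P(h, B) = -h + (h² + 6*B)*B = -h + B*(h² + 6*B))
D(R, E) = 1 - E + 6*R² + R*E² (D(R, E) = (-E + 6*R² + R*E²) - 1*(-1) = (-E + 6*R² + R*E²) + 1 = 1 - E + 6*R² + R*E²)
-30*D(-1*(-9), Q(2, 4)) - 19 = -30*(1 - 1*2 + 6*(-1*(-9))² - 1*(-9)*2²) - 19 = -30*(1 - 2 + 6*9² + 9*4) - 19 = -30*(1 - 2 + 6*81 + 36) - 19 = -30*(1 - 2 + 486 + 36) - 19 = -30*521 - 19 = -15630 - 19 = -15649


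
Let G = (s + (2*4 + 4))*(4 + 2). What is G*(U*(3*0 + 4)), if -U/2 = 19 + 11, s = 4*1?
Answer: -23040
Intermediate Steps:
s = 4
U = -60 (U = -2*(19 + 11) = -2*30 = -60)
G = 96 (G = (4 + (2*4 + 4))*(4 + 2) = (4 + (8 + 4))*6 = (4 + 12)*6 = 16*6 = 96)
G*(U*(3*0 + 4)) = 96*(-60*(3*0 + 4)) = 96*(-60*(0 + 4)) = 96*(-60*4) = 96*(-240) = -23040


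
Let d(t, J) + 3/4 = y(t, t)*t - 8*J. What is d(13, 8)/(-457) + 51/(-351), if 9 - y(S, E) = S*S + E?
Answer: 1051759/213876 ≈ 4.9176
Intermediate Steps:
y(S, E) = 9 - E - S² (y(S, E) = 9 - (S*S + E) = 9 - (S² + E) = 9 - (E + S²) = 9 + (-E - S²) = 9 - E - S²)
d(t, J) = -¾ - 8*J + t*(9 - t - t²) (d(t, J) = -¾ + ((9 - t - t²)*t - 8*J) = -¾ + (t*(9 - t - t²) - 8*J) = -¾ + (-8*J + t*(9 - t - t²)) = -¾ - 8*J + t*(9 - t - t²))
d(13, 8)/(-457) + 51/(-351) = (-¾ - 1*13² - 1*13³ - 8*8 + 9*13)/(-457) + 51/(-351) = (-¾ - 1*169 - 1*2197 - 64 + 117)*(-1/457) + 51*(-1/351) = (-¾ - 169 - 2197 - 64 + 117)*(-1/457) - 17/117 = -9255/4*(-1/457) - 17/117 = 9255/1828 - 17/117 = 1051759/213876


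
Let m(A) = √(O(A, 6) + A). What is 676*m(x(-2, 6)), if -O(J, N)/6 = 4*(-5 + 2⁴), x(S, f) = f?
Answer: 676*I*√258 ≈ 10858.0*I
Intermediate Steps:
O(J, N) = -264 (O(J, N) = -24*(-5 + 2⁴) = -24*(-5 + 16) = -24*11 = -6*44 = -264)
m(A) = √(-264 + A)
676*m(x(-2, 6)) = 676*√(-264 + 6) = 676*√(-258) = 676*(I*√258) = 676*I*√258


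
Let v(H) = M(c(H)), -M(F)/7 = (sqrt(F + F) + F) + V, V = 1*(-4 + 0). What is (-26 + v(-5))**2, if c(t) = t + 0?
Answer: 879 - 518*I*sqrt(10) ≈ 879.0 - 1638.1*I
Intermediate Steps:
c(t) = t
V = -4 (V = 1*(-4) = -4)
M(F) = 28 - 7*F - 7*sqrt(2)*sqrt(F) (M(F) = -7*((sqrt(F + F) + F) - 4) = -7*((sqrt(2*F) + F) - 4) = -7*((sqrt(2)*sqrt(F) + F) - 4) = -7*((F + sqrt(2)*sqrt(F)) - 4) = -7*(-4 + F + sqrt(2)*sqrt(F)) = 28 - 7*F - 7*sqrt(2)*sqrt(F))
v(H) = 28 - 7*H - 7*sqrt(2)*sqrt(H)
(-26 + v(-5))**2 = (-26 + (28 - 7*(-5) - 7*sqrt(2)*sqrt(-5)))**2 = (-26 + (28 + 35 - 7*sqrt(2)*I*sqrt(5)))**2 = (-26 + (28 + 35 - 7*I*sqrt(10)))**2 = (-26 + (63 - 7*I*sqrt(10)))**2 = (37 - 7*I*sqrt(10))**2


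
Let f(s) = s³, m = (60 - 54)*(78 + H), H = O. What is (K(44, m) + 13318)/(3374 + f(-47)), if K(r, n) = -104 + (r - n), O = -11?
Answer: -12856/100449 ≈ -0.12799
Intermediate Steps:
H = -11
m = 402 (m = (60 - 54)*(78 - 11) = 6*67 = 402)
K(r, n) = -104 + r - n
(K(44, m) + 13318)/(3374 + f(-47)) = ((-104 + 44 - 1*402) + 13318)/(3374 + (-47)³) = ((-104 + 44 - 402) + 13318)/(3374 - 103823) = (-462 + 13318)/(-100449) = 12856*(-1/100449) = -12856/100449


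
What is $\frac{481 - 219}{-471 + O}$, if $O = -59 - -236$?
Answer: $- \frac{131}{147} \approx -0.89116$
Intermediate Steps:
$O = 177$ ($O = -59 + 236 = 177$)
$\frac{481 - 219}{-471 + O} = \frac{481 - 219}{-471 + 177} = \frac{262}{-294} = 262 \left(- \frac{1}{294}\right) = - \frac{131}{147}$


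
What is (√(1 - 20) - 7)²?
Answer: (7 - I*√19)² ≈ 30.0 - 61.025*I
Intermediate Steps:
(√(1 - 20) - 7)² = (√(-19) - 7)² = (I*√19 - 7)² = (-7 + I*√19)²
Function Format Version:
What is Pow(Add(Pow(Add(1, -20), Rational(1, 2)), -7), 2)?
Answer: Pow(Add(7, Mul(-1, I, Pow(19, Rational(1, 2)))), 2) ≈ Add(30.000, Mul(-61.025, I))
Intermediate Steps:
Pow(Add(Pow(Add(1, -20), Rational(1, 2)), -7), 2) = Pow(Add(Pow(-19, Rational(1, 2)), -7), 2) = Pow(Add(Mul(I, Pow(19, Rational(1, 2))), -7), 2) = Pow(Add(-7, Mul(I, Pow(19, Rational(1, 2)))), 2)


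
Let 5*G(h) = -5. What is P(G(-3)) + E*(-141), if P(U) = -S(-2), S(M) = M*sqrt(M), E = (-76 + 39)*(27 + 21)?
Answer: 250416 + 2*I*sqrt(2) ≈ 2.5042e+5 + 2.8284*I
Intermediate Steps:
G(h) = -1 (G(h) = (1/5)*(-5) = -1)
E = -1776 (E = -37*48 = -1776)
S(M) = M**(3/2)
P(U) = 2*I*sqrt(2) (P(U) = -(-2)**(3/2) = -(-2)*I*sqrt(2) = 2*I*sqrt(2))
P(G(-3)) + E*(-141) = 2*I*sqrt(2) - 1776*(-141) = 2*I*sqrt(2) + 250416 = 250416 + 2*I*sqrt(2)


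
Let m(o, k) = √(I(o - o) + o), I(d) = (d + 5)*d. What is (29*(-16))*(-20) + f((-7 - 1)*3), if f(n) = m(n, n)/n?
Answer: 9280 - I*√6/12 ≈ 9280.0 - 0.20412*I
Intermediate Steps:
I(d) = d*(5 + d) (I(d) = (5 + d)*d = d*(5 + d))
m(o, k) = √o (m(o, k) = √((o - o)*(5 + (o - o)) + o) = √(0*(5 + 0) + o) = √(0*5 + o) = √(0 + o) = √o)
f(n) = n^(-½) (f(n) = √n/n = n^(-½))
(29*(-16))*(-20) + f((-7 - 1)*3) = (29*(-16))*(-20) + ((-7 - 1)*3)^(-½) = -464*(-20) + (-8*3)^(-½) = 9280 + (-24)^(-½) = 9280 - I*√6/12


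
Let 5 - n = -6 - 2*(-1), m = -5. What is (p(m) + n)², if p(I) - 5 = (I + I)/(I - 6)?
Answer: 26896/121 ≈ 222.28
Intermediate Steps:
p(I) = 5 + 2*I/(-6 + I) (p(I) = 5 + (I + I)/(I - 6) = 5 + (2*I)/(-6 + I) = 5 + 2*I/(-6 + I))
n = 9 (n = 5 - (-6 - 2*(-1)) = 5 - (-6 + 2) = 5 - 1*(-4) = 5 + 4 = 9)
(p(m) + n)² = ((-30 + 7*(-5))/(-6 - 5) + 9)² = ((-30 - 35)/(-11) + 9)² = (-1/11*(-65) + 9)² = (65/11 + 9)² = (164/11)² = 26896/121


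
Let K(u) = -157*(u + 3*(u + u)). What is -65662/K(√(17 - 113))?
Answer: -32831*I*√6/13188 ≈ -6.0979*I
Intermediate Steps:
K(u) = -1099*u (K(u) = -157*(u + 3*(2*u)) = -157*(u + 6*u) = -1099*u)
-65662/K(√(17 - 113)) = -65662*(-1/(1099*√(17 - 113))) = -65662*I*√6/26376 = -32831*I*√6/13188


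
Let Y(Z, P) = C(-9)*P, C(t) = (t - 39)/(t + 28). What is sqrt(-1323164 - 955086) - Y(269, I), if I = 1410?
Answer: 67680/19 + 5*I*sqrt(91130) ≈ 3562.1 + 1509.4*I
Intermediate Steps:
C(t) = (-39 + t)/(28 + t)
Y(Z, P) = -48*P/19 (Y(Z, P) = ((-39 - 9)/(28 - 9))*P = (-48/19)*P = ((1/19)*(-48))*P = -48*P/19)
sqrt(-1323164 - 955086) - Y(269, I) = sqrt(-1323164 - 955086) - (-48)*1410/19 = sqrt(-2278250) - 1*(-67680/19) = 5*I*sqrt(91130) + 67680/19 = 67680/19 + 5*I*sqrt(91130)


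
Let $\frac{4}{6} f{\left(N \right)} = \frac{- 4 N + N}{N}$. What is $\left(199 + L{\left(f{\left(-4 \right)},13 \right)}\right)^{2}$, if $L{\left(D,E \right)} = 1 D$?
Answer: $\frac{151321}{4} \approx 37830.0$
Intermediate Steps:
$f{\left(N \right)} = - \frac{9}{2}$ ($f{\left(N \right)} = \frac{3 \frac{- 4 N + N}{N}}{2} = \frac{3 \frac{\left(-3\right) N}{N}}{2} = \frac{3}{2} \left(-3\right) = - \frac{9}{2}$)
$L{\left(D,E \right)} = D$
$\left(199 + L{\left(f{\left(-4 \right)},13 \right)}\right)^{2} = \left(199 - \frac{9}{2}\right)^{2} = \left(\frac{389}{2}\right)^{2} = \frac{151321}{4}$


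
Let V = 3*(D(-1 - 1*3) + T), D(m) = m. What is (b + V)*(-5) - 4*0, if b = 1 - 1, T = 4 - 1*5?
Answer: 75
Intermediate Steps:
T = -1 (T = 4 - 5 = -1)
b = 0
V = -15 (V = 3*((-1 - 1*3) - 1) = 3*((-1 - 3) - 1) = 3*(-4 - 1) = 3*(-5) = -15)
(b + V)*(-5) - 4*0 = (0 - 15)*(-5) - 4*0 = -15*(-5) + 0 = 75 + 0 = 75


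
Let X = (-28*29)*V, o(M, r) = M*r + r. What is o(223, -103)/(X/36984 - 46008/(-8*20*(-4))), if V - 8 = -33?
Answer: 8532948480/26383873 ≈ 323.42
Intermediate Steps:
o(M, r) = r + M*r
V = -25 (V = 8 - 33 = -25)
X = 20300 (X = -28*29*(-25) = -812*(-25) = 20300)
o(223, -103)/(X/36984 - 46008/(-8*20*(-4))) = (-103*(1 + 223))/(20300/36984 - 46008/(-8*20*(-4))) = (-103*224)/(20300*(1/36984) - 46008/((-160*(-4)))) = -23072/(5075/9246 - 46008/640) = -23072/(5075/9246 - 46008*1/640) = -23072/(5075/9246 - 5751/80) = -23072/(-26383873/369840) = -23072*(-369840/26383873) = 8532948480/26383873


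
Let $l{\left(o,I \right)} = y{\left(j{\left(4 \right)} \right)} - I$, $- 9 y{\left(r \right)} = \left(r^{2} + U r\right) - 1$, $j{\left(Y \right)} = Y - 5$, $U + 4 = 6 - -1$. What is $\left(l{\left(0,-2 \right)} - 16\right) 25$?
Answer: $- \frac{1025}{3} \approx -341.67$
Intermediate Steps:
$U = 3$ ($U = -4 + \left(6 - -1\right) = -4 + \left(6 + 1\right) = -4 + 7 = 3$)
$j{\left(Y \right)} = -5 + Y$ ($j{\left(Y \right)} = Y - 5 = -5 + Y$)
$y{\left(r \right)} = \frac{1}{9} - \frac{r}{3} - \frac{r^{2}}{9}$ ($y{\left(r \right)} = - \frac{\left(r^{2} + 3 r\right) - 1}{9} = - \frac{-1 + r^{2} + 3 r}{9} = \frac{1}{9} - \frac{r}{3} - \frac{r^{2}}{9}$)
$l{\left(o,I \right)} = \frac{1}{3} - I$ ($l{\left(o,I \right)} = \left(\frac{1}{9} - \frac{-5 + 4}{3} - \frac{\left(-5 + 4\right)^{2}}{9}\right) - I = \left(\frac{1}{9} - - \frac{1}{3} - \frac{\left(-1\right)^{2}}{9}\right) - I = \left(\frac{1}{9} + \frac{1}{3} - \frac{1}{9}\right) - I = \frac{1}{3} - I$)
$\left(l{\left(0,-2 \right)} - 16\right) 25 = \left(\left(\frac{1}{3} - -2\right) - 16\right) 25 = \left(\left(\frac{1}{3} + 2\right) + \left(-16 + 0\right)\right) 25 = \left(\frac{7}{3} - 16\right) 25 = \left(- \frac{41}{3}\right) 25 = - \frac{1025}{3}$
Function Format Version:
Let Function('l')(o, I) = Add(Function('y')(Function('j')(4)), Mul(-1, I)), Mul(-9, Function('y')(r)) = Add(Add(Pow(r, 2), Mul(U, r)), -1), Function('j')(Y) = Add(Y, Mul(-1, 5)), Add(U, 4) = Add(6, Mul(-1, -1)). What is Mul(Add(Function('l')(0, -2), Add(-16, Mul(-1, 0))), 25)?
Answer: Rational(-1025, 3) ≈ -341.67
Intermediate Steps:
U = 3 (U = Add(-4, Add(6, Mul(-1, -1))) = Add(-4, Add(6, 1)) = Add(-4, 7) = 3)
Function('j')(Y) = Add(-5, Y) (Function('j')(Y) = Add(Y, -5) = Add(-5, Y))
Function('y')(r) = Add(Rational(1, 9), Mul(Rational(-1, 3), r), Mul(Rational(-1, 9), Pow(r, 2))) (Function('y')(r) = Mul(Rational(-1, 9), Add(Add(Pow(r, 2), Mul(3, r)), -1)) = Mul(Rational(-1, 9), Add(-1, Pow(r, 2), Mul(3, r))) = Add(Rational(1, 9), Mul(Rational(-1, 3), r), Mul(Rational(-1, 9), Pow(r, 2))))
Function('l')(o, I) = Add(Rational(1, 3), Mul(-1, I)) (Function('l')(o, I) = Add(Add(Rational(1, 9), Mul(Rational(-1, 3), Add(-5, 4)), Mul(Rational(-1, 9), Pow(Add(-5, 4), 2))), Mul(-1, I)) = Add(Add(Rational(1, 9), Mul(Rational(-1, 3), -1), Mul(Rational(-1, 9), Pow(-1, 2))), Mul(-1, I)) = Add(Add(Rational(1, 9), Rational(1, 3), Mul(Rational(-1, 9), 1)), Mul(-1, I)) = Add(Add(Rational(1, 9), Rational(1, 3), Rational(-1, 9)), Mul(-1, I)) = Add(Rational(1, 3), Mul(-1, I)))
Mul(Add(Function('l')(0, -2), Add(-16, Mul(-1, 0))), 25) = Mul(Add(Add(Rational(1, 3), Mul(-1, -2)), Add(-16, Mul(-1, 0))), 25) = Mul(Add(Add(Rational(1, 3), 2), Add(-16, 0)), 25) = Mul(Add(Rational(7, 3), -16), 25) = Mul(Rational(-41, 3), 25) = Rational(-1025, 3)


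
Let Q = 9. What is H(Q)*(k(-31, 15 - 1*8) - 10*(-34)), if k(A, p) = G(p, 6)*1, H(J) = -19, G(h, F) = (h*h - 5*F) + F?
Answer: -6935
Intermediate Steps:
G(h, F) = h² - 4*F (G(h, F) = (h² - 5*F) + F = h² - 4*F)
k(A, p) = -24 + p² (k(A, p) = (p² - 4*6)*1 = (p² - 24)*1 = (-24 + p²)*1 = -24 + p²)
H(Q)*(k(-31, 15 - 1*8) - 10*(-34)) = -19*((-24 + (15 - 1*8)²) - 10*(-34)) = -19*((-24 + (15 - 8)²) + 340) = -19*((-24 + 7²) + 340) = -19*((-24 + 49) + 340) = -19*(25 + 340) = -19*365 = -6935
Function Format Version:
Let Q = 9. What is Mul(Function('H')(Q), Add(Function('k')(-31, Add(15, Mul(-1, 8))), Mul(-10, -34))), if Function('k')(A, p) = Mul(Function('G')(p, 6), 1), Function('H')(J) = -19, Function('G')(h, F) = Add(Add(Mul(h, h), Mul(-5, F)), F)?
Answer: -6935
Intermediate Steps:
Function('G')(h, F) = Add(Pow(h, 2), Mul(-4, F)) (Function('G')(h, F) = Add(Add(Pow(h, 2), Mul(-5, F)), F) = Add(Pow(h, 2), Mul(-4, F)))
Function('k')(A, p) = Add(-24, Pow(p, 2)) (Function('k')(A, p) = Mul(Add(Pow(p, 2), Mul(-4, 6)), 1) = Mul(Add(Pow(p, 2), -24), 1) = Mul(Add(-24, Pow(p, 2)), 1) = Add(-24, Pow(p, 2)))
Mul(Function('H')(Q), Add(Function('k')(-31, Add(15, Mul(-1, 8))), Mul(-10, -34))) = Mul(-19, Add(Add(-24, Pow(Add(15, Mul(-1, 8)), 2)), Mul(-10, -34))) = Mul(-19, Add(Add(-24, Pow(Add(15, -8), 2)), 340)) = Mul(-19, Add(Add(-24, Pow(7, 2)), 340)) = Mul(-19, Add(Add(-24, 49), 340)) = Mul(-19, Add(25, 340)) = Mul(-19, 365) = -6935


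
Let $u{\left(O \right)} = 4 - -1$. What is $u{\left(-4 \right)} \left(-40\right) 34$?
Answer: $-6800$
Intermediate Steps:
$u{\left(O \right)} = 5$ ($u{\left(O \right)} = 4 + 1 = 5$)
$u{\left(-4 \right)} \left(-40\right) 34 = 5 \left(-40\right) 34 = \left(-200\right) 34 = -6800$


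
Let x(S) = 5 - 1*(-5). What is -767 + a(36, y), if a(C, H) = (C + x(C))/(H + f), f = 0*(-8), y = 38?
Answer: -14550/19 ≈ -765.79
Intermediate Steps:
x(S) = 10 (x(S) = 5 + 5 = 10)
f = 0
a(C, H) = (10 + C)/H (a(C, H) = (C + 10)/(H + 0) = (10 + C)/H)
-767 + a(36, y) = -767 + (10 + 36)/38 = -767 + (1/38)*46 = -767 + 23/19 = -14550/19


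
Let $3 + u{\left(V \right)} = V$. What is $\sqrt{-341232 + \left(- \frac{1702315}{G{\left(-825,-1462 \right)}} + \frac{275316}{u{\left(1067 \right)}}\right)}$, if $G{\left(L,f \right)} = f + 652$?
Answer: $\frac{2 i \sqrt{121384577069}}{1197} \approx 582.13 i$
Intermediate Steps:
$u{\left(V \right)} = -3 + V$
$G{\left(L,f \right)} = 652 + f$
$\sqrt{-341232 + \left(- \frac{1702315}{G{\left(-825,-1462 \right)}} + \frac{275316}{u{\left(1067 \right)}}\right)} = \sqrt{-341232 + \left(- \frac{1702315}{652 - 1462} + \frac{275316}{-3 + 1067}\right)} = \sqrt{-341232 + \left(- \frac{1702315}{-810} + \frac{275316}{1064}\right)} = \sqrt{-341232 + \left(\left(-1702315\right) \left(- \frac{1}{810}\right) + 275316 \cdot \frac{1}{1064}\right)} = \sqrt{-341232 + \left(\frac{340463}{162} + \frac{68829}{266}\right)} = \sqrt{-341232 + \frac{25428364}{10773}} = \sqrt{- \frac{3650663972}{10773}} = \frac{2 i \sqrt{121384577069}}{1197}$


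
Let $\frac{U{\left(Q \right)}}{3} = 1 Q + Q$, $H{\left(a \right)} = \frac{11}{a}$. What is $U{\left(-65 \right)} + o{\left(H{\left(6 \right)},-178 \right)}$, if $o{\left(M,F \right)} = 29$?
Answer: $-361$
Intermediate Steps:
$U{\left(Q \right)} = 6 Q$ ($U{\left(Q \right)} = 3 \left(1 Q + Q\right) = 3 \left(Q + Q\right) = 3 \cdot 2 Q = 6 Q$)
$U{\left(-65 \right)} + o{\left(H{\left(6 \right)},-178 \right)} = 6 \left(-65\right) + 29 = -390 + 29 = -361$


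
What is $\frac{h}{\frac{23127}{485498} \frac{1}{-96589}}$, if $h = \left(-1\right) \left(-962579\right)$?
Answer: $- \frac{3472227284035726}{1779} \approx -1.9518 \cdot 10^{12}$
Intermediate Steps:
$h = 962579$
$\frac{h}{\frac{23127}{485498} \frac{1}{-96589}} = \frac{962579}{\frac{23127}{485498} \frac{1}{-96589}} = \frac{962579}{23127 \cdot \frac{1}{485498} \left(- \frac{1}{96589}\right)} = \frac{962579}{\frac{1779}{37346} \left(- \frac{1}{96589}\right)} = \frac{962579}{- \frac{1779}{3607212794}} = 962579 \left(- \frac{3607212794}{1779}\right) = - \frac{3472227284035726}{1779}$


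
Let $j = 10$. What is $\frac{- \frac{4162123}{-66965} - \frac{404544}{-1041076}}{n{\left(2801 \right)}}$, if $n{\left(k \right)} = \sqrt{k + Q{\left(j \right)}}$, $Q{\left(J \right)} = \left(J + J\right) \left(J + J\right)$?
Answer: $\frac{1090044163327 \sqrt{3201}}{55789952385585} \approx 1.1054$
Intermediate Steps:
$Q{\left(J \right)} = 4 J^{2}$ ($Q{\left(J \right)} = 2 J 2 J = 4 J^{2}$)
$n{\left(k \right)} = \sqrt{400 + k}$ ($n{\left(k \right)} = \sqrt{k + 4 \cdot 10^{2}} = \sqrt{k + 4 \cdot 100} = \sqrt{k + 400} = \sqrt{400 + k}$)
$\frac{- \frac{4162123}{-66965} - \frac{404544}{-1041076}}{n{\left(2801 \right)}} = \frac{- \frac{4162123}{-66965} - \frac{404544}{-1041076}}{\sqrt{400 + 2801}} = \frac{\left(-4162123\right) \left(- \frac{1}{66965}\right) - - \frac{101136}{260269}}{\sqrt{3201}} = \left(\frac{4162123}{66965} + \frac{101136}{260269}\right) \frac{\sqrt{3201}}{3201} = \frac{1090044163327 \frac{\sqrt{3201}}{3201}}{17428913585} = \frac{1090044163327 \sqrt{3201}}{55789952385585}$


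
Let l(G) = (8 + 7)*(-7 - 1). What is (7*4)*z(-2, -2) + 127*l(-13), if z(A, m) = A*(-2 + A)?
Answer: -15016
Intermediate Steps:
l(G) = -120 (l(G) = 15*(-8) = -120)
(7*4)*z(-2, -2) + 127*l(-13) = (7*4)*(-2*(-2 - 2)) + 127*(-120) = 28*(-2*(-4)) - 15240 = 28*8 - 15240 = 224 - 15240 = -15016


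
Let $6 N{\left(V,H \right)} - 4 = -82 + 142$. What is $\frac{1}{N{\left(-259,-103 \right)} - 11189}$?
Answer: $- \frac{3}{33535} \approx -8.9459 \cdot 10^{-5}$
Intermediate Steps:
$N{\left(V,H \right)} = \frac{32}{3}$ ($N{\left(V,H \right)} = \frac{2}{3} + \frac{-82 + 142}{6} = \frac{2}{3} + \frac{1}{6} \cdot 60 = \frac{2}{3} + 10 = \frac{32}{3}$)
$\frac{1}{N{\left(-259,-103 \right)} - 11189} = \frac{1}{\frac{32}{3} - 11189} = \frac{1}{- \frac{33535}{3}} = - \frac{3}{33535}$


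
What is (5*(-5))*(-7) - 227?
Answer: -52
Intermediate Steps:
(5*(-5))*(-7) - 227 = -25*(-7) - 227 = 175 - 227 = -52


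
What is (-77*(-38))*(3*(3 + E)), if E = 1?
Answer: 35112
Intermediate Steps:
(-77*(-38))*(3*(3 + E)) = (-77*(-38))*(3*(3 + 1)) = 2926*(3*4) = 2926*12 = 35112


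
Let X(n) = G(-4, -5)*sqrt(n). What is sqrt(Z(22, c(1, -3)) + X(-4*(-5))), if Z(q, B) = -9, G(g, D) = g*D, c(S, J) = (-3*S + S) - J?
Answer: sqrt(-9 + 40*sqrt(5)) ≈ 8.9690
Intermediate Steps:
c(S, J) = -J - 2*S (c(S, J) = -2*S - J = -J - 2*S)
G(g, D) = D*g
X(n) = 20*sqrt(n) (X(n) = (-5*(-4))*sqrt(n) = 20*sqrt(n))
sqrt(Z(22, c(1, -3)) + X(-4*(-5))) = sqrt(-9 + 20*sqrt(-4*(-5))) = sqrt(-9 + 20*sqrt(20)) = sqrt(-9 + 20*(2*sqrt(5))) = sqrt(-9 + 40*sqrt(5))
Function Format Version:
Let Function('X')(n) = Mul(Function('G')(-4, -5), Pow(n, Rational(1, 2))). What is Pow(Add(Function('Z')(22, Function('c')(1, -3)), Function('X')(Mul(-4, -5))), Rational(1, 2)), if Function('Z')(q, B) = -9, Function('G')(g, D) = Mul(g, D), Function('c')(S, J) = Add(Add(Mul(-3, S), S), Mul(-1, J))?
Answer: Pow(Add(-9, Mul(40, Pow(5, Rational(1, 2)))), Rational(1, 2)) ≈ 8.9690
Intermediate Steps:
Function('c')(S, J) = Add(Mul(-1, J), Mul(-2, S)) (Function('c')(S, J) = Add(Mul(-2, S), Mul(-1, J)) = Add(Mul(-1, J), Mul(-2, S)))
Function('G')(g, D) = Mul(D, g)
Function('X')(n) = Mul(20, Pow(n, Rational(1, 2))) (Function('X')(n) = Mul(Mul(-5, -4), Pow(n, Rational(1, 2))) = Mul(20, Pow(n, Rational(1, 2))))
Pow(Add(Function('Z')(22, Function('c')(1, -3)), Function('X')(Mul(-4, -5))), Rational(1, 2)) = Pow(Add(-9, Mul(20, Pow(Mul(-4, -5), Rational(1, 2)))), Rational(1, 2)) = Pow(Add(-9, Mul(20, Pow(20, Rational(1, 2)))), Rational(1, 2)) = Pow(Add(-9, Mul(20, Mul(2, Pow(5, Rational(1, 2))))), Rational(1, 2)) = Pow(Add(-9, Mul(40, Pow(5, Rational(1, 2)))), Rational(1, 2))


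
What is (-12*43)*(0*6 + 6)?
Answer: -3096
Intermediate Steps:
(-12*43)*(0*6 + 6) = -516*(0 + 6) = -516*6 = -3096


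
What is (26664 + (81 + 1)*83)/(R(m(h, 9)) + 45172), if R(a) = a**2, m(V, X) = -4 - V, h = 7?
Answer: 33470/45293 ≈ 0.73897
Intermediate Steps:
(26664 + (81 + 1)*83)/(R(m(h, 9)) + 45172) = (26664 + (81 + 1)*83)/((-4 - 1*7)**2 + 45172) = (26664 + 82*83)/((-4 - 7)**2 + 45172) = (26664 + 6806)/((-11)**2 + 45172) = 33470/(121 + 45172) = 33470/45293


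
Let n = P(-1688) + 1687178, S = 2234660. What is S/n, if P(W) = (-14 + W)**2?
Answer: 1117330/2291991 ≈ 0.48749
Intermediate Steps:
n = 4583982 (n = (-14 - 1688)**2 + 1687178 = (-1702)**2 + 1687178 = 2896804 + 1687178 = 4583982)
S/n = 2234660/4583982 = 2234660*(1/4583982) = 1117330/2291991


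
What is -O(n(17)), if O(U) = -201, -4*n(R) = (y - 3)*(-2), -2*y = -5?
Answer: 201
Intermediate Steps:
y = 5/2 (y = -1/2*(-5) = 5/2 ≈ 2.5000)
n(R) = -1/4 (n(R) = -(5/2 - 3)*(-2)/4 = -(-1)*(-2)/8 = -1/4*1 = -1/4)
-O(n(17)) = -1*(-201) = 201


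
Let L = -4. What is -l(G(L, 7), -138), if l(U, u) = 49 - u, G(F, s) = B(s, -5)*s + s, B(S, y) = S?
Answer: -187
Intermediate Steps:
G(F, s) = s + s² (G(F, s) = s*s + s = s² + s = s + s²)
-l(G(L, 7), -138) = -(49 - 1*(-138)) = -(49 + 138) = -1*187 = -187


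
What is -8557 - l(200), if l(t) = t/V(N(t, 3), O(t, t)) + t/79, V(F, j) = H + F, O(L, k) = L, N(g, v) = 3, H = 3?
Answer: -2036509/237 ≈ -8592.9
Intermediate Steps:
V(F, j) = 3 + F
l(t) = 85*t/474 (l(t) = t/(3 + 3) + t/79 = t/6 + t*(1/79) = t*(⅙) + t/79 = t/6 + t/79 = 85*t/474)
-8557 - l(200) = -8557 - 85*200/474 = -8557 - 1*8500/237 = -8557 - 8500/237 = -2036509/237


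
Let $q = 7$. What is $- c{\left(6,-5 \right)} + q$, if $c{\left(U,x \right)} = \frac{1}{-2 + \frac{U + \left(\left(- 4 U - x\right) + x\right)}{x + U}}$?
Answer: $\frac{141}{20} \approx 7.05$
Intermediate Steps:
$c{\left(U,x \right)} = \frac{1}{-2 - \frac{3 U}{U + x}}$ ($c{\left(U,x \right)} = \frac{1}{-2 + \frac{U + \left(\left(- x - 4 U\right) + x\right)}{U + x}} = \frac{1}{-2 + \frac{U - 4 U}{U + x}} = \frac{1}{-2 + \frac{\left(-3\right) U}{U + x}} = \frac{1}{-2 - \frac{3 U}{U + x}}$)
$- c{\left(6,-5 \right)} + q = - \frac{\left(-1\right) 6 - -5}{2 \left(-5\right) + 5 \cdot 6} + 7 = - \frac{-6 + 5}{-10 + 30} + 7 = - \frac{-1}{20} + 7 = \left(-1\right) \left(- \frac{1}{20}\right) + 7 = \frac{1}{20} + 7 = \frac{141}{20}$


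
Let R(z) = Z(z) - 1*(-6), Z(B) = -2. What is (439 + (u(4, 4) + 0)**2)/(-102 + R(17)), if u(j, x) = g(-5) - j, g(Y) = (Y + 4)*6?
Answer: -11/2 ≈ -5.5000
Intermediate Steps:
g(Y) = 24 + 6*Y (g(Y) = (4 + Y)*6 = 24 + 6*Y)
R(z) = 4 (R(z) = -2 - 1*(-6) = -2 + 6 = 4)
u(j, x) = -6 - j (u(j, x) = (24 + 6*(-5)) - j = (24 - 30) - j = -6 - j)
(439 + (u(4, 4) + 0)**2)/(-102 + R(17)) = (439 + ((-6 - 1*4) + 0)**2)/(-102 + 4) = (439 + ((-6 - 4) + 0)**2)/(-98) = (439 + (-10 + 0)**2)*(-1/98) = (439 + (-10)**2)*(-1/98) = (439 + 100)*(-1/98) = 539*(-1/98) = -11/2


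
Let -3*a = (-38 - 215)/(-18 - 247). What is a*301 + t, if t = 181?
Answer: 67742/795 ≈ 85.210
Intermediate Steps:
a = -253/795 (a = -(-38 - 215)/(3*(-18 - 247)) = -(-253)/(3*(-265)) = -(-253)*(-1)/(3*265) = -⅓*253/265 = -253/795 ≈ -0.31824)
a*301 + t = -253/795*301 + 181 = -76153/795 + 181 = 67742/795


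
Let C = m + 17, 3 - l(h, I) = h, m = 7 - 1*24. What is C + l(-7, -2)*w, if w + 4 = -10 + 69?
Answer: 550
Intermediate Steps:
m = -17 (m = 7 - 24 = -17)
l(h, I) = 3 - h
w = 55 (w = -4 + (-10 + 69) = -4 + 59 = 55)
C = 0 (C = -17 + 17 = 0)
C + l(-7, -2)*w = 0 + (3 - 1*(-7))*55 = 0 + (3 + 7)*55 = 0 + 10*55 = 0 + 550 = 550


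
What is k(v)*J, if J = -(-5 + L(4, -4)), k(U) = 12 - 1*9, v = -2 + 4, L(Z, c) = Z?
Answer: 3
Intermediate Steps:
v = 2
k(U) = 3 (k(U) = 12 - 9 = 3)
J = 1 (J = -(-5 + 4) = -1*(-1) = 1)
k(v)*J = 3*1 = 3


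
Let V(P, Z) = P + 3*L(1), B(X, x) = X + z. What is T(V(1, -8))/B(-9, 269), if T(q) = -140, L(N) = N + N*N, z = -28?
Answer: 140/37 ≈ 3.7838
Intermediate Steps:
L(N) = N + N²
B(X, x) = -28 + X (B(X, x) = X - 28 = -28 + X)
V(P, Z) = 6 + P (V(P, Z) = P + 3*(1*(1 + 1)) = P + 3*(1*2) = P + 3*2 = P + 6 = 6 + P)
T(V(1, -8))/B(-9, 269) = -140/(-28 - 9) = -140/(-37) = -140*(-1/37) = 140/37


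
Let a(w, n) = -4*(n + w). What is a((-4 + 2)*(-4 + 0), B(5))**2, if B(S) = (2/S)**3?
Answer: 16257024/15625 ≈ 1040.4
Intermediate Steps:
B(S) = 8/S**3
a(w, n) = -4*n - 4*w
a((-4 + 2)*(-4 + 0), B(5))**2 = (-32/5**3 - 4*(-4 + 2)*(-4 + 0))**2 = (-32/125 - (-8)*(-4))**2 = (-4*8/125 - 4*8)**2 = (-32/125 - 32)**2 = (-4032/125)**2 = 16257024/15625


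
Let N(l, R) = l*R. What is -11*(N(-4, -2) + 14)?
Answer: -242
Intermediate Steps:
N(l, R) = R*l
-11*(N(-4, -2) + 14) = -11*(-2*(-4) + 14) = -11*(8 + 14) = -11*22 = -242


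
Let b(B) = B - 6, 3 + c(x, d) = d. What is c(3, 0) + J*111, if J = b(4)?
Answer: -225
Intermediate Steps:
c(x, d) = -3 + d
b(B) = -6 + B
J = -2 (J = -6 + 4 = -2)
c(3, 0) + J*111 = (-3 + 0) - 2*111 = -3 - 222 = -225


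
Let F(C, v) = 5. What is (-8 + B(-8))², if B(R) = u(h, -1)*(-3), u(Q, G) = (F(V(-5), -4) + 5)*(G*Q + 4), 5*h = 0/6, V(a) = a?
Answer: 16384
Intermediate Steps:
h = 0 (h = (0/6)/5 = (0*(⅙))/5 = (⅕)*0 = 0)
u(Q, G) = 40 + 10*G*Q (u(Q, G) = (5 + 5)*(G*Q + 4) = 10*(4 + G*Q) = 40 + 10*G*Q)
B(R) = -120 (B(R) = (40 + 10*(-1)*0)*(-3) = (40 + 0)*(-3) = 40*(-3) = -120)
(-8 + B(-8))² = (-8 - 120)² = (-128)² = 16384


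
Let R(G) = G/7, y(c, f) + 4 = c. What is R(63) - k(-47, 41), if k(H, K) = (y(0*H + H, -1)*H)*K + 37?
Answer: -98305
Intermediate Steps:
y(c, f) = -4 + c
R(G) = G/7 (R(G) = G*(1/7) = G/7)
k(H, K) = 37 + H*K*(-4 + H) (k(H, K) = ((-4 + (0*H + H))*H)*K + 37 = ((-4 + (0 + H))*H)*K + 37 = ((-4 + H)*H)*K + 37 = (H*(-4 + H))*K + 37 = H*K*(-4 + H) + 37 = 37 + H*K*(-4 + H))
R(63) - k(-47, 41) = (1/7)*63 - (37 - 47*41*(-4 - 47)) = 9 - (37 - 47*41*(-51)) = 9 - (37 + 98277) = 9 - 1*98314 = 9 - 98314 = -98305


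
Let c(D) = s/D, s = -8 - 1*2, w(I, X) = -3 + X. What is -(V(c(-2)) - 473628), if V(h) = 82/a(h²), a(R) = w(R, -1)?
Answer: 947297/2 ≈ 4.7365e+5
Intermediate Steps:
a(R) = -4 (a(R) = -3 - 1 = -4)
s = -10 (s = -8 - 2 = -10)
c(D) = -10/D
V(h) = -41/2 (V(h) = 82/(-4) = 82*(-¼) = -41/2)
-(V(c(-2)) - 473628) = -(-41/2 - 473628) = -1*(-947297/2) = 947297/2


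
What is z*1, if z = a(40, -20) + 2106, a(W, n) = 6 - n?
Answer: 2132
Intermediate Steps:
z = 2132 (z = (6 - 1*(-20)) + 2106 = (6 + 20) + 2106 = 26 + 2106 = 2132)
z*1 = 2132*1 = 2132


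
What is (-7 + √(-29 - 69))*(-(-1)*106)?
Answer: -742 + 742*I*√2 ≈ -742.0 + 1049.3*I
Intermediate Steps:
(-7 + √(-29 - 69))*(-(-1)*106) = (-7 + √(-98))*(-1*(-106)) = (-7 + 7*I*√2)*106 = -742 + 742*I*√2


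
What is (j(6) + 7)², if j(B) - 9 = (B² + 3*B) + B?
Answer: 5776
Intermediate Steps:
j(B) = 9 + B² + 4*B (j(B) = 9 + ((B² + 3*B) + B) = 9 + (B² + 4*B) = 9 + B² + 4*B)
(j(6) + 7)² = ((9 + 6² + 4*6) + 7)² = ((9 + 36 + 24) + 7)² = (69 + 7)² = 76² = 5776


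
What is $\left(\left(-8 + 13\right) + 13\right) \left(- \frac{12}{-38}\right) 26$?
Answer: $\frac{2808}{19} \approx 147.79$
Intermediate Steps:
$\left(\left(-8 + 13\right) + 13\right) \left(- \frac{12}{-38}\right) 26 = \left(5 + 13\right) \left(\left(-12\right) \left(- \frac{1}{38}\right)\right) 26 = 18 \cdot \frac{6}{19} \cdot 26 = \frac{108}{19} \cdot 26 = \frac{2808}{19}$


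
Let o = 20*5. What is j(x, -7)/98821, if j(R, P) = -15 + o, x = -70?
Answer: 5/5813 ≈ 0.00086014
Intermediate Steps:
o = 100
j(R, P) = 85 (j(R, P) = -15 + 100 = 85)
j(x, -7)/98821 = 85/98821 = 85*(1/98821) = 5/5813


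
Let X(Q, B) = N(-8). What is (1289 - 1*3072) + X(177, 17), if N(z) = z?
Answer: -1791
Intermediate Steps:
X(Q, B) = -8
(1289 - 1*3072) + X(177, 17) = (1289 - 1*3072) - 8 = (1289 - 3072) - 8 = -1783 - 8 = -1791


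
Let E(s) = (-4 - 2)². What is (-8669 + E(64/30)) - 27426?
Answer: -36059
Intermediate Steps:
E(s) = 36 (E(s) = (-6)² = 36)
(-8669 + E(64/30)) - 27426 = (-8669 + 36) - 27426 = -8633 - 27426 = -36059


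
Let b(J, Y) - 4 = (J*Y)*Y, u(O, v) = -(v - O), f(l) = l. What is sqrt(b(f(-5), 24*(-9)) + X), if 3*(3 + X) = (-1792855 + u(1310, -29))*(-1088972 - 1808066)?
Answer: sqrt(1730029743257) ≈ 1.3153e+6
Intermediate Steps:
u(O, v) = O - v
b(J, Y) = 4 + J*Y**2 (b(J, Y) = 4 + (J*Y)*Y = 4 + J*Y**2)
X = 1730029976533 (X = -3 + ((-1792855 + (1310 - 1*(-29)))*(-1088972 - 1808066))/3 = -3 + ((-1792855 + (1310 + 29))*(-2897038))/3 = -3 + ((-1792855 + 1339)*(-2897038))/3 = -3 + (-1791516*(-2897038))/3 = -3 + (1/3)*5190089929608 = -3 + 1730029976536 = 1730029976533)
sqrt(b(f(-5), 24*(-9)) + X) = sqrt((4 - 5*(24*(-9))**2) + 1730029976533) = sqrt((4 - 5*(-216)**2) + 1730029976533) = sqrt((4 - 5*46656) + 1730029976533) = sqrt((4 - 233280) + 1730029976533) = sqrt(-233276 + 1730029976533) = sqrt(1730029743257)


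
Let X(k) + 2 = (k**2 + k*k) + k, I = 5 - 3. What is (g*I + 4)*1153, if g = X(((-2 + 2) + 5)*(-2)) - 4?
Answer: 428916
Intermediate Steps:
I = 2
X(k) = -2 + k + 2*k**2 (X(k) = -2 + ((k**2 + k*k) + k) = -2 + ((k**2 + k**2) + k) = -2 + (2*k**2 + k) = -2 + (k + 2*k**2) = -2 + k + 2*k**2)
g = 184 (g = (-2 + ((-2 + 2) + 5)*(-2) + 2*(((-2 + 2) + 5)*(-2))**2) - 4 = (-2 + (0 + 5)*(-2) + 2*((0 + 5)*(-2))**2) - 4 = (-2 + 5*(-2) + 2*(5*(-2))**2) - 4 = (-2 - 10 + 2*(-10)**2) - 4 = (-2 - 10 + 2*100) - 4 = (-2 - 10 + 200) - 4 = 188 - 4 = 184)
(g*I + 4)*1153 = (184*2 + 4)*1153 = (368 + 4)*1153 = 372*1153 = 428916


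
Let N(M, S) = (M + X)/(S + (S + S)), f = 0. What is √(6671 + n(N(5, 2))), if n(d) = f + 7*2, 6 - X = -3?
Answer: √6685 ≈ 81.762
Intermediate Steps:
X = 9 (X = 6 - 1*(-3) = 6 + 3 = 9)
N(M, S) = (9 + M)/(3*S) (N(M, S) = (M + 9)/(S + (S + S)) = (9 + M)/(S + 2*S) = (9 + M)/((3*S)) = (9 + M)*(1/(3*S)) = (9 + M)/(3*S))
n(d) = 14 (n(d) = 0 + 7*2 = 0 + 14 = 14)
√(6671 + n(N(5, 2))) = √(6671 + 14) = √6685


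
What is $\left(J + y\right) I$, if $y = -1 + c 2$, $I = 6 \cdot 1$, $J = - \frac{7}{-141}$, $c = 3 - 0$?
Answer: $\frac{1424}{47} \approx 30.298$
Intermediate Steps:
$c = 3$ ($c = 3 + 0 = 3$)
$J = \frac{7}{141}$ ($J = \left(-7\right) \left(- \frac{1}{141}\right) = \frac{7}{141} \approx 0.049645$)
$I = 6$
$y = 5$ ($y = -1 + 3 \cdot 2 = -1 + 6 = 5$)
$\left(J + y\right) I = \left(\frac{7}{141} + 5\right) 6 = \frac{712}{141} \cdot 6 = \frac{1424}{47}$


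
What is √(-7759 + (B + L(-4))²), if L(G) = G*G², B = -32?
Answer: √1457 ≈ 38.171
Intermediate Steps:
L(G) = G³
√(-7759 + (B + L(-4))²) = √(-7759 + (-32 + (-4)³)²) = √(-7759 + (-32 - 64)²) = √(-7759 + (-96)²) = √(-7759 + 9216) = √1457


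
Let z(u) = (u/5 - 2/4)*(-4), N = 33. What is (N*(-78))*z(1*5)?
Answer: 5148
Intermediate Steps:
z(u) = 2 - 4*u/5 (z(u) = (u*(1/5) - 2*1/4)*(-4) = (u/5 - 1/2)*(-4) = (-1/2 + u/5)*(-4) = 2 - 4*u/5)
(N*(-78))*z(1*5) = (33*(-78))*(2 - 4*5/5) = -2574*(2 - 4/5*5) = -2574*(2 - 4) = -2574*(-2) = 5148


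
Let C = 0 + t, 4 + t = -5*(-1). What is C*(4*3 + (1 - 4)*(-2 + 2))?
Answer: 12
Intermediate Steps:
t = 1 (t = -4 - 5*(-1) = -4 + 5 = 1)
C = 1 (C = 0 + 1 = 1)
C*(4*3 + (1 - 4)*(-2 + 2)) = 1*(4*3 + (1 - 4)*(-2 + 2)) = 1*(12 - 3*0) = 1*(12 + 0) = 1*12 = 12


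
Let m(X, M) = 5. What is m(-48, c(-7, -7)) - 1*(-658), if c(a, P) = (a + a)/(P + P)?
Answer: 663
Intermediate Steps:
c(a, P) = a/P (c(a, P) = (2*a)/((2*P)) = (2*a)*(1/(2*P)) = a/P)
m(-48, c(-7, -7)) - 1*(-658) = 5 - 1*(-658) = 5 + 658 = 663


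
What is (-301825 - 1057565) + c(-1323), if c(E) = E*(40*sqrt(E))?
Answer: -1359390 - 1111320*I*sqrt(3) ≈ -1.3594e+6 - 1.9249e+6*I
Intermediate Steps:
c(E) = 40*E**(3/2)
(-301825 - 1057565) + c(-1323) = (-301825 - 1057565) + 40*(-1323)**(3/2) = -1359390 + 40*(-27783*I*sqrt(3)) = -1359390 - 1111320*I*sqrt(3)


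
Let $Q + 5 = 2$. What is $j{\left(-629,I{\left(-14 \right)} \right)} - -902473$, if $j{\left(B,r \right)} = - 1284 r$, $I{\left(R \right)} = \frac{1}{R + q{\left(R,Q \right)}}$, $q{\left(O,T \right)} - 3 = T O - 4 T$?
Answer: $\frac{38805055}{43} \approx 9.0244 \cdot 10^{5}$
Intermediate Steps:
$Q = -3$ ($Q = -5 + 2 = -3$)
$q{\left(O,T \right)} = 3 - 4 T + O T$ ($q{\left(O,T \right)} = 3 + \left(T O - 4 T\right) = 3 + \left(O T - 4 T\right) = 3 + \left(- 4 T + O T\right) = 3 - 4 T + O T$)
$I{\left(R \right)} = \frac{1}{15 - 2 R}$ ($I{\left(R \right)} = \frac{1}{R + \left(3 - -12 + R \left(-3\right)\right)} = \frac{1}{R + \left(3 + 12 - 3 R\right)} = \frac{1}{R - \left(-15 + 3 R\right)} = \frac{1}{15 - 2 R}$)
$j{\left(-629,I{\left(-14 \right)} \right)} - -902473 = - \frac{1284}{15 - -28} - -902473 = - \frac{1284}{15 + 28} + 902473 = - \frac{1284}{43} + 902473 = \frac{38805055}{43}$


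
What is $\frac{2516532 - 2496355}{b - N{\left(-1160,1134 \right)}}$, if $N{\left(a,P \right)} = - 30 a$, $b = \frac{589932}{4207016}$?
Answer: $- \frac{21221240458}{36600891717} \approx -0.5798$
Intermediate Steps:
$b = \frac{147483}{1051754}$ ($b = 589932 \cdot \frac{1}{4207016} = \frac{147483}{1051754} \approx 0.14023$)
$\frac{2516532 - 2496355}{b - N{\left(-1160,1134 \right)}} = \frac{2516532 - 2496355}{\frac{147483}{1051754} - \left(-30\right) \left(-1160\right)} = \frac{20177}{\frac{147483}{1051754} - 34800} = \frac{20177}{- \frac{36600891717}{1051754}} = 20177 \left(- \frac{1051754}{36600891717}\right) = - \frac{21221240458}{36600891717}$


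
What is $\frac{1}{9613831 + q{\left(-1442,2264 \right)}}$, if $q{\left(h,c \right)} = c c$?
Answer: $\frac{1}{14739527} \approx 6.7845 \cdot 10^{-8}$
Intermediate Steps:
$q{\left(h,c \right)} = c^{2}$
$\frac{1}{9613831 + q{\left(-1442,2264 \right)}} = \frac{1}{9613831 + 2264^{2}} = \frac{1}{9613831 + 5125696} = \frac{1}{14739527}$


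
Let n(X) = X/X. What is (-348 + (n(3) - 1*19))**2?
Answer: 133956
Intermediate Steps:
n(X) = 1
(-348 + (n(3) - 1*19))**2 = (-348 + (1 - 1*19))**2 = (-348 + (1 - 19))**2 = (-348 - 18)**2 = (-366)**2 = 133956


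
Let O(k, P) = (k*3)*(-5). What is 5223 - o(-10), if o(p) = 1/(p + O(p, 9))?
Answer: 731219/140 ≈ 5223.0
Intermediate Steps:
O(k, P) = -15*k (O(k, P) = (3*k)*(-5) = -15*k)
o(p) = -1/(14*p) (o(p) = 1/(p - 15*p) = 1/(-14*p) = -1/(14*p))
5223 - o(-10) = 5223 - (-1)/(14*(-10)) = 5223 - (-1)*(-1)/(14*10) = 5223 - 1*1/140 = 5223 - 1/140 = 731219/140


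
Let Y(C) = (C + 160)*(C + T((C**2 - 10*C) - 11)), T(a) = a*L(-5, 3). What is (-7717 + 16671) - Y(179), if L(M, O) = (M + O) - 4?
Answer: 61456433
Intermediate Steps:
L(M, O) = -4 + M + O
T(a) = -6*a (T(a) = a*(-4 - 5 + 3) = a*(-6) = -6*a)
Y(C) = (160 + C)*(66 - 6*C**2 + 61*C) (Y(C) = (C + 160)*(C - 6*((C**2 - 10*C) - 11)) = (160 + C)*(C - 6*(-11 + C**2 - 10*C)) = (160 + C)*(C + (66 - 6*C**2 + 60*C)) = (160 + C)*(66 - 6*C**2 + 61*C))
(-7717 + 16671) - Y(179) = (-7717 + 16671) - (10560 - 899*179**2 - 6*179**3 + 9826*179) = 8954 - (10560 - 899*32041 - 6*5735339 + 1758854) = 8954 - (10560 - 28804859 - 34412034 + 1758854) = 8954 - 1*(-61447479) = 8954 + 61447479 = 61456433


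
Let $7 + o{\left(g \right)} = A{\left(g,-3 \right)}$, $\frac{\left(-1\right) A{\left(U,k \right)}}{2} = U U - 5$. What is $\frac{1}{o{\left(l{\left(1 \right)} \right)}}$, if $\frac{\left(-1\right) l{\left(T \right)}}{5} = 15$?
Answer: $- \frac{1}{11247} \approx -8.8913 \cdot 10^{-5}$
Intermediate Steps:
$A{\left(U,k \right)} = 10 - 2 U^{2}$ ($A{\left(U,k \right)} = - 2 \left(U U - 5\right) = - 2 \left(U^{2} - 5\right) = - 2 \left(-5 + U^{2}\right) = 10 - 2 U^{2}$)
$l{\left(T \right)} = -75$ ($l{\left(T \right)} = \left(-5\right) 15 = -75$)
$o{\left(g \right)} = 3 - 2 g^{2}$ ($o{\left(g \right)} = -7 - \left(-10 + 2 g^{2}\right) = 3 - 2 g^{2}$)
$\frac{1}{o{\left(l{\left(1 \right)} \right)}} = \frac{1}{3 - 2 \left(-75\right)^{2}} = \frac{1}{3 - 11250} = \frac{1}{-11247} = - \frac{1}{11247}$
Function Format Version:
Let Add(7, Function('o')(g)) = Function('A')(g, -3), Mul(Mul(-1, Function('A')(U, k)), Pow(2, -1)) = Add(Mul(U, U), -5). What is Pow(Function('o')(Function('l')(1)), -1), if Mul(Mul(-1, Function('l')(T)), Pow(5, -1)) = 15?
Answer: Rational(-1, 11247) ≈ -8.8913e-5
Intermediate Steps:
Function('A')(U, k) = Add(10, Mul(-2, Pow(U, 2))) (Function('A')(U, k) = Mul(-2, Add(Mul(U, U), -5)) = Mul(-2, Add(Pow(U, 2), -5)) = Mul(-2, Add(-5, Pow(U, 2))) = Add(10, Mul(-2, Pow(U, 2))))
Function('l')(T) = -75 (Function('l')(T) = Mul(-5, 15) = -75)
Function('o')(g) = Add(3, Mul(-2, Pow(g, 2))) (Function('o')(g) = Add(-7, Add(10, Mul(-2, Pow(g, 2)))) = Add(3, Mul(-2, Pow(g, 2))))
Pow(Function('o')(Function('l')(1)), -1) = Pow(Add(3, Mul(-2, Pow(-75, 2))), -1) = Pow(Add(3, Mul(-2, 5625)), -1) = Pow(Add(3, -11250), -1) = Pow(-11247, -1) = Rational(-1, 11247)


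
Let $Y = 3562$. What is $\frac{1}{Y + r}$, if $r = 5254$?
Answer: $\frac{1}{8816} \approx 0.00011343$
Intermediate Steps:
$\frac{1}{Y + r} = \frac{1}{3562 + 5254} = \frac{1}{8816}$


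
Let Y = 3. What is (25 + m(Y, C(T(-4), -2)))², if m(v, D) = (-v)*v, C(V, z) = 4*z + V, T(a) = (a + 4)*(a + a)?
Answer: 256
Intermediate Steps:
T(a) = 2*a*(4 + a) (T(a) = (4 + a)*(2*a) = 2*a*(4 + a))
C(V, z) = V + 4*z
m(v, D) = -v²
(25 + m(Y, C(T(-4), -2)))² = (25 - 1*3²)² = (25 - 1*9)² = (25 - 9)² = 16² = 256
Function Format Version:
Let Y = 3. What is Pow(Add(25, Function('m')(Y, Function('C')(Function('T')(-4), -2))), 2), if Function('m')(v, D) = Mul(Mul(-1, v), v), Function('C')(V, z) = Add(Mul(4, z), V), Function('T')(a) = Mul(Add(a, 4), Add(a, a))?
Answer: 256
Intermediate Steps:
Function('T')(a) = Mul(2, a, Add(4, a)) (Function('T')(a) = Mul(Add(4, a), Mul(2, a)) = Mul(2, a, Add(4, a)))
Function('C')(V, z) = Add(V, Mul(4, z))
Function('m')(v, D) = Mul(-1, Pow(v, 2))
Pow(Add(25, Function('m')(Y, Function('C')(Function('T')(-4), -2))), 2) = Pow(Add(25, Mul(-1, Pow(3, 2))), 2) = Pow(Add(25, Mul(-1, 9)), 2) = Pow(Add(25, -9), 2) = Pow(16, 2) = 256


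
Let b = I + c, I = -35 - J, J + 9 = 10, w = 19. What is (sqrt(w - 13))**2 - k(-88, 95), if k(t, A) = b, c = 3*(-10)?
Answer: 72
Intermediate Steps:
J = 1 (J = -9 + 10 = 1)
I = -36 (I = -35 - 1*1 = -35 - 1 = -36)
c = -30
b = -66 (b = -36 - 30 = -66)
k(t, A) = -66
(sqrt(w - 13))**2 - k(-88, 95) = (sqrt(19 - 13))**2 - 1*(-66) = (sqrt(6))**2 + 66 = 6 + 66 = 72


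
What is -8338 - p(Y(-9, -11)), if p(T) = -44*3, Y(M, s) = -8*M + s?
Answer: -8206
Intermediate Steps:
Y(M, s) = s - 8*M
p(T) = -132
-8338 - p(Y(-9, -11)) = -8338 - 1*(-132) = -8338 + 132 = -8206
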